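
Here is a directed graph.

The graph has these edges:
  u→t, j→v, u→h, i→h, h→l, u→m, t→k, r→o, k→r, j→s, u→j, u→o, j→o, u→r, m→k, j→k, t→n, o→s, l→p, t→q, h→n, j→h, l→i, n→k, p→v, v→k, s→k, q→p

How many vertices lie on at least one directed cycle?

A vertex is on a directed cycle iff it belongs to a strongly connected component of size ≥ 2 (or has a self-loop).
The vertices on cycles are {h, i, k, l, o, r, s} — 7 in total.

7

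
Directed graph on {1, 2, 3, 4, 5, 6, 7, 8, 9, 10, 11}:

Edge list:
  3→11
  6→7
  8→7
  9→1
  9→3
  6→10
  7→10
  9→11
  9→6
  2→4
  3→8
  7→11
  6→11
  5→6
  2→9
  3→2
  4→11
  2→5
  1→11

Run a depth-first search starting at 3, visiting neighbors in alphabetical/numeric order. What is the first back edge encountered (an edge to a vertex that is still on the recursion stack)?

9->3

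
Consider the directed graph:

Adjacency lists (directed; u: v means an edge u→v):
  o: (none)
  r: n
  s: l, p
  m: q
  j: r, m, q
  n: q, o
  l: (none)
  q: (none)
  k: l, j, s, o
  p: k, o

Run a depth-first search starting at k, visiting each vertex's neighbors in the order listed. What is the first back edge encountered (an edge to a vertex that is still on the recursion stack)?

DFS from k (visiting each vertex's neighbors in the order listed); mark gray on enter, black on exit:
k gray
  l gray
  l black
  j gray
    r gray
      n gray
        q gray
        q black
        o gray
        o black
      n black
    r black
    m gray
      m→q: q black — skip
    m black
    j→q: q black — skip
  j black
  s gray
    s→l: l black — skip
    p gray
      p→k: k is gray → back edge
First back edge: p → k.

p->k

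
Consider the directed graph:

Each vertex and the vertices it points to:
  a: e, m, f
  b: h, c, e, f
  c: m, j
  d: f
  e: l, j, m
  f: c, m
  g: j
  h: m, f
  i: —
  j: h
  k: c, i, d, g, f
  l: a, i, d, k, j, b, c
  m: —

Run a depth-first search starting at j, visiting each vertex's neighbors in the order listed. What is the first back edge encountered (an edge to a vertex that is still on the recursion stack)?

c→j

DFS from j (visiting each vertex's neighbors in the order listed); mark gray on enter, black on exit:
j gray
  h gray
    m gray
    m black
    f gray
      c gray
        c→m: m black — skip
        c→j: j is gray → back edge
First back edge: c → j.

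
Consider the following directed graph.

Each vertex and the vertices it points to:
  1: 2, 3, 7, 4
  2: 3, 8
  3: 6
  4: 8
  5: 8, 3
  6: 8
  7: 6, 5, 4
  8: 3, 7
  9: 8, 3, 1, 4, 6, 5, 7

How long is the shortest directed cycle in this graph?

3

For each vertex v, BFS finds the shortest path from v back to v.
The shortest such closed walk is 6 → 8 → 3 → 6, length 3.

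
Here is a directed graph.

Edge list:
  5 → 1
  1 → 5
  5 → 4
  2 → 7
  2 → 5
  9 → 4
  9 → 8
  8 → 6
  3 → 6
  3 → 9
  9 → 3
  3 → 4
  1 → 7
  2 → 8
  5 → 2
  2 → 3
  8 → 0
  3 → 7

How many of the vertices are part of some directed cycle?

A vertex is on a directed cycle iff it belongs to a strongly connected component of size ≥ 2 (or has a self-loop).
The vertices on cycles are {1, 2, 3, 5, 9} — 5 in total.

5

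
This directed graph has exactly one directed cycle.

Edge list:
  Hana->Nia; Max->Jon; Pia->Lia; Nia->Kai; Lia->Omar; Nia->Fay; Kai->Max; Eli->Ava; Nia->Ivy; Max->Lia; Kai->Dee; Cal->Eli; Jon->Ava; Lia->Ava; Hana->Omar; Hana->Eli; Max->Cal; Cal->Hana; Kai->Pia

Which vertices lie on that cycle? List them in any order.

DFS with gray/black marking from Nia:
Nia gray
  Fay gray
  Fay black
  Ivy gray
  Ivy black
  Kai gray
    Dee gray
    Dee black
    Max gray
      Lia gray
        Omar gray
        Omar black
        Ava gray
        Ava black
      Lia black
      Cal gray
        Hana gray
          Eli gray
            Eli→Ava: Ava black — skip
          Eli black
          Hana→Omar: Omar black — skip
          Hana→Nia: Nia is gray → back edge
Back edge closes the cycle Nia → Kai → Max → Cal → Hana → Nia; its vertices are {Cal, Kai, Max, Nia, Hana}.

Cal, Kai, Max, Nia, Hana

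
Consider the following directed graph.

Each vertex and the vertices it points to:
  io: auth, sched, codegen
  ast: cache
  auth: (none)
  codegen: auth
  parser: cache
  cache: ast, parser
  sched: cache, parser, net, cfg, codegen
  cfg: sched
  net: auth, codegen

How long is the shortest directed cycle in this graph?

2

For each vertex v, BFS finds the shortest path from v back to v.
The shortest such closed walk is sched → cfg → sched, length 2.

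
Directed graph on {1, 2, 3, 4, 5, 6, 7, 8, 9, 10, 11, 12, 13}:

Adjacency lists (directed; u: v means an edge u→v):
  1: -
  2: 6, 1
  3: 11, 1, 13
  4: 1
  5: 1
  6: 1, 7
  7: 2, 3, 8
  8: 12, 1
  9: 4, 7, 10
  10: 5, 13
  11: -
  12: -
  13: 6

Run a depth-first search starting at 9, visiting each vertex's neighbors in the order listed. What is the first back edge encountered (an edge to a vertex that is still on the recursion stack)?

6→7

DFS from 9 (visiting each vertex's neighbors in the order listed); mark gray on enter, black on exit:
9 gray
  4 gray
    1 gray
    1 black
  4 black
  7 gray
    2 gray
      6 gray
        6→1: 1 black — skip
        6→7: 7 is gray → back edge
First back edge: 6 → 7.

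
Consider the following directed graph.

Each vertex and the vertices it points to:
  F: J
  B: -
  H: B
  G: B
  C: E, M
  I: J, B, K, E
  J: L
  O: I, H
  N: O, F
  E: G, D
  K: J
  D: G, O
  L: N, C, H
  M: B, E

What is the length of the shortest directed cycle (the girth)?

4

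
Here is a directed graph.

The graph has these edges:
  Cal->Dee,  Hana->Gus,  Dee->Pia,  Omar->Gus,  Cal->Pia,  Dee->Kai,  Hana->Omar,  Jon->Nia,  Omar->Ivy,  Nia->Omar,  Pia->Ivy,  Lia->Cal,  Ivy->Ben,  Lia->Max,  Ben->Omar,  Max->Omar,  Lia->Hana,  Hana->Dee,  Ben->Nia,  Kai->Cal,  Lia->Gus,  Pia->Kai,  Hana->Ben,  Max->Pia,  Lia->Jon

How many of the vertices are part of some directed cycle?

A vertex is on a directed cycle iff it belongs to a strongly connected component of size ≥ 2 (or has a self-loop).
The vertices on cycles are {Ben, Cal, Dee, Ivy, Kai, Nia, Pia, Omar} — 8 in total.

8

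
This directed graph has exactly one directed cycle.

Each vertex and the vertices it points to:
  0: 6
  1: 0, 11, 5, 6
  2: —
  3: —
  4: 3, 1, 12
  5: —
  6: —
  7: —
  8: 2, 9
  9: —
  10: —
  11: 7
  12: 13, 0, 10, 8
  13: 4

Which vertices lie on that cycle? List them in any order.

DFS with gray/black marking from 4:
4 gray
  3 gray
  3 black
  1 gray
    0 gray
      6 gray
      6 black
    0 black
    11 gray
      7 gray
      7 black
    11 black
    5 gray
    5 black
    1→6: 6 black — skip
  1 black
  12 gray
    13 gray
      13→4: 4 is gray → back edge
Back edge closes the cycle 4 → 12 → 13 → 4; its vertices are {4, 12, 13}.

4, 12, 13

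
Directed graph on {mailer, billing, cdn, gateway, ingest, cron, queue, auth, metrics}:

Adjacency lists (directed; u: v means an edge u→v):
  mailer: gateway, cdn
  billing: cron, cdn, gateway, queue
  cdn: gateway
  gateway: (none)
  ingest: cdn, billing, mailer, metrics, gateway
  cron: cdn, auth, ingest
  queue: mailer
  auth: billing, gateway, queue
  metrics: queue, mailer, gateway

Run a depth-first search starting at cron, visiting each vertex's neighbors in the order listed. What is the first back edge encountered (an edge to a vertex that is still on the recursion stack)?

billing→cron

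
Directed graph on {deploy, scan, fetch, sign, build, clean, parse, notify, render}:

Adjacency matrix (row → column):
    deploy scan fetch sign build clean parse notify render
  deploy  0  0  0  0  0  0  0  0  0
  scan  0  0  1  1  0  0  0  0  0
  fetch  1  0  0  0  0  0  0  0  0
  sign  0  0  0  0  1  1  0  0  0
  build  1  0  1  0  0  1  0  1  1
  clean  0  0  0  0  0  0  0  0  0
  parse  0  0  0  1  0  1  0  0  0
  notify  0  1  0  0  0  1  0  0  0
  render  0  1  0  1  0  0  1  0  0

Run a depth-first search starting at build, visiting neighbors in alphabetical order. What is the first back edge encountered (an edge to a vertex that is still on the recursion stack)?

sign→build

DFS from build (visiting neighbors in alphabetical order); mark gray on enter, black on exit:
build gray
  clean gray
  clean black
  deploy gray
  deploy black
  fetch gray
    fetch→deploy: deploy black — skip
  fetch black
  notify gray
    notify→clean: clean black — skip
    scan gray
      scan→fetch: fetch black — skip
      sign gray
        sign→build: build is gray → back edge
First back edge: sign → build.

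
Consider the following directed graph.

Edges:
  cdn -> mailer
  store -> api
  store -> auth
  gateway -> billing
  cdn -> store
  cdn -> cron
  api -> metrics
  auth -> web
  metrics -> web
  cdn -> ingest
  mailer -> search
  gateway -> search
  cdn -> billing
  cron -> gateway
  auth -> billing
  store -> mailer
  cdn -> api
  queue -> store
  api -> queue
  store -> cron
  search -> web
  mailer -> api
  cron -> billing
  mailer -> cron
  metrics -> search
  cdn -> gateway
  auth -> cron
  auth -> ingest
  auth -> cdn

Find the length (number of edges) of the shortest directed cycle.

3

For each vertex v, BFS finds the shortest path from v back to v.
The shortest such closed walk is store → api → queue → store, length 3.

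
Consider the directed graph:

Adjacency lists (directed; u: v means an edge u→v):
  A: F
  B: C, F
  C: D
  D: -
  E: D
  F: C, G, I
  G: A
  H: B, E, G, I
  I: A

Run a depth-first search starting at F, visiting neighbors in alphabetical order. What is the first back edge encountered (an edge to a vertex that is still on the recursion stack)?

A→F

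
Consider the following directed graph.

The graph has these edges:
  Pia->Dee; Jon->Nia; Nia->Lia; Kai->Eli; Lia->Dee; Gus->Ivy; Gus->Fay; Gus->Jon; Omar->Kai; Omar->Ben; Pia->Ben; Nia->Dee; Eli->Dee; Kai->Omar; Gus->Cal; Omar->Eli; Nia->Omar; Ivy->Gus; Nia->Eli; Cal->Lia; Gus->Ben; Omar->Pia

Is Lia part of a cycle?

No

Lia lies on a cycle iff there is a path from Lia back to itself.
Exploring from Lia, it never reaches itself; equivalently, its strongly connected component is a singleton.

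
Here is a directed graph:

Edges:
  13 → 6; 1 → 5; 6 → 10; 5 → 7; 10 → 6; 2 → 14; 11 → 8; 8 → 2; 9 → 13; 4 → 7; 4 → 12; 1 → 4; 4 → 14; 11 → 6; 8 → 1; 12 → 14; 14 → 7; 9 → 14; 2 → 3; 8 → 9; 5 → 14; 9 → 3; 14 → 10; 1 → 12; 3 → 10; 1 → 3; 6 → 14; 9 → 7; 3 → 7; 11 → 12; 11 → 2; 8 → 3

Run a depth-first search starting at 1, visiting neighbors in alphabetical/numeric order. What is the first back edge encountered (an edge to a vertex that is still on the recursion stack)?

DFS from 1 (visiting neighbors in alphabetical/numeric order); mark gray on enter, black on exit:
1 gray
  3 gray
    7 gray
    7 black
    10 gray
      6 gray
        6→10: 10 is gray → back edge
First back edge: 6 → 10.

6->10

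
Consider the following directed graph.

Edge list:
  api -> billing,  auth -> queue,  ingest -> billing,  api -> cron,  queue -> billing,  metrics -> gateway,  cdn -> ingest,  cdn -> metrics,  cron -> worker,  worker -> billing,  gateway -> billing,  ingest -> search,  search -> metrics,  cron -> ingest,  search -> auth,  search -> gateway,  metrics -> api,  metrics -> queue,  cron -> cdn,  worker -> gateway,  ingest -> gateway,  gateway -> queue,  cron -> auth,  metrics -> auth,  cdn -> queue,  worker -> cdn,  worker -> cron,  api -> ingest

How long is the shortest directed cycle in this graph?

2

For each vertex v, BFS finds the shortest path from v back to v.
The shortest such closed walk is cron → worker → cron, length 2.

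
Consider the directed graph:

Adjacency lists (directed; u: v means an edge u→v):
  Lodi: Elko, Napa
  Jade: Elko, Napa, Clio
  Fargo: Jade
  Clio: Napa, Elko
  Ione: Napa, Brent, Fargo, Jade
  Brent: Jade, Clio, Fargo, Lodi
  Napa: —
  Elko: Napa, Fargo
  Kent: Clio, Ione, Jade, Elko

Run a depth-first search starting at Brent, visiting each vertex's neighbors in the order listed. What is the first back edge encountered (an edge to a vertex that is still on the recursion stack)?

DFS from Brent (visiting each vertex's neighbors in the order listed); mark gray on enter, black on exit:
Brent gray
  Jade gray
    Elko gray
      Napa gray
      Napa black
      Fargo gray
        Fargo→Jade: Jade is gray → back edge
First back edge: Fargo → Jade.

Fargo->Jade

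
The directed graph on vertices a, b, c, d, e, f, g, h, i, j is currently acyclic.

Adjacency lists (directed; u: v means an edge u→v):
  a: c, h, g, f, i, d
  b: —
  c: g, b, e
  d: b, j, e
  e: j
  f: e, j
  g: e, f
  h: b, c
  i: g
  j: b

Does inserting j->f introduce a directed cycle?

Adding j→f creates a cycle iff f can already reach j.
Path from f: f → j.
So f → … → j → f is a cycle.

Yes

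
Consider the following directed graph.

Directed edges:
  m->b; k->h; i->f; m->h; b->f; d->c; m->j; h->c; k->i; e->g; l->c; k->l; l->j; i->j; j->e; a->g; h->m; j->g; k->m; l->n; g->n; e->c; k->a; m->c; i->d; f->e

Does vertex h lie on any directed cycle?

Yes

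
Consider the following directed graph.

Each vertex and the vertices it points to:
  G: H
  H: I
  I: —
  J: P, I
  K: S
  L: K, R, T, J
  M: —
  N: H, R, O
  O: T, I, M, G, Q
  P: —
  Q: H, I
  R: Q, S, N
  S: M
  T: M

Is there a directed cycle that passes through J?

No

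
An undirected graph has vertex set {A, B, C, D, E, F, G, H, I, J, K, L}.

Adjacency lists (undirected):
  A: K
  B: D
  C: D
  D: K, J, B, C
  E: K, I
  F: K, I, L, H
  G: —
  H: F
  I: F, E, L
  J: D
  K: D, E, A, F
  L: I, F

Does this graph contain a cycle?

Yes

DFS, tracking each vertex's parent; an edge to a visited non-parent vertex closes a cycle.
Start from L:
visit L (parent –)
  visit I (parent L)
    visit F (parent I)
      visit K (parent F)
        visit D (parent K)
          D–K: parent, skip
          visit J (parent D)
            J–D: parent, skip
          visit B (parent D)
            B–D: parent, skip
          visit C (parent D)
            C–D: parent, skip
        visit E (parent K)
          E–K: parent, skip
          E–I: I visited and ≠ parent → cycle
Cycle: I – F – K – E – I.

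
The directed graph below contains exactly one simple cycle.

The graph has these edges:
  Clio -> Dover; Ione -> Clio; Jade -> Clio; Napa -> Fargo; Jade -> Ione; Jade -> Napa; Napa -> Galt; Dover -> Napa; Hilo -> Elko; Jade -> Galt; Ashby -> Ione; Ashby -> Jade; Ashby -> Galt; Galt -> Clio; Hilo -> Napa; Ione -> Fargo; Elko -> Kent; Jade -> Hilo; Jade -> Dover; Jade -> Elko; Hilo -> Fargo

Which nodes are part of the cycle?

DFS with gray/black marking from Napa:
Napa gray
  Galt gray
    Clio gray
      Dover gray
        Dover→Napa: Napa is gray → back edge
Back edge closes the cycle Napa → Galt → Clio → Dover → Napa; its vertices are {Clio, Galt, Napa, Dover}.

Clio, Galt, Napa, Dover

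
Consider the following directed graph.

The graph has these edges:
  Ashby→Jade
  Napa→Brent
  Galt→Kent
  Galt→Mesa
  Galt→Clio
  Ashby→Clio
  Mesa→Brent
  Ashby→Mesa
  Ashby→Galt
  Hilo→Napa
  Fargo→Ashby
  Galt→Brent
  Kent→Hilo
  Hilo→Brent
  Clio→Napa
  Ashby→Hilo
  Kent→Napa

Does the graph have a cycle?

No

DFS with white/gray/black marking, starting from Fargo:
Fargo gray
  Ashby gray
    Hilo gray
      Napa gray
        Brent gray
        Brent black
      Napa black
      Hilo→Brent: Brent black — skip
    Hilo black
    Mesa gray
      Mesa→Brent: Brent black — skip
    Mesa black
    Jade gray
    Jade black
    Galt gray
      Galt→Mesa: Mesa black — skip
      Kent gray
        Kent→Hilo: Hilo black — skip
        Kent→Napa: Napa black — skip
      Kent black
      Clio gray
        Clio→Napa: Napa black — skip
      Clio black
      Galt→Brent: Brent black — skip
    Galt black
    Ashby→Clio: Clio black — skip
  Ashby black
Fargo black
Every edge goes to a white or black vertex — no back edge, so the graph is acyclic.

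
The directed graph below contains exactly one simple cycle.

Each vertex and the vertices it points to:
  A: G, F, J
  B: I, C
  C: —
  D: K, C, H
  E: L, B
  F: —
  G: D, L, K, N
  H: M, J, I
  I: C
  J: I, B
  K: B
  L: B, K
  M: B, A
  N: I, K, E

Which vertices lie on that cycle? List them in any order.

A, D, G, H, M

DFS with gray/black marking from A:
A gray
  G gray
    D gray
      K gray
        B gray
          I gray
            C gray
            C black
          I black
          B→C: C black — skip
        B black
      K black
      D→C: C black — skip
      H gray
        M gray
          M→B: B black — skip
          M→A: A is gray → back edge
Back edge closes the cycle A → G → D → H → M → A; its vertices are {A, D, G, H, M}.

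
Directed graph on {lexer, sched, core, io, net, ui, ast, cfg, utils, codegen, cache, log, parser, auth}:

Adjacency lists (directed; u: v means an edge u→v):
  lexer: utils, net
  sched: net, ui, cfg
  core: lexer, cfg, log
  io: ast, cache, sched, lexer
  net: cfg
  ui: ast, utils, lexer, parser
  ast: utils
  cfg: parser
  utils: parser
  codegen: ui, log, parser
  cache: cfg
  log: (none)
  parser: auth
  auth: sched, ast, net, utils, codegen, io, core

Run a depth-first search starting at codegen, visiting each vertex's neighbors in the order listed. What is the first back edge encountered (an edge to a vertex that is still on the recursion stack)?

DFS from codegen (visiting each vertex's neighbors in the order listed); mark gray on enter, black on exit:
codegen gray
  ui gray
    ast gray
      utils gray
        parser gray
          auth gray
            sched gray
              net gray
                cfg gray
                  cfg→parser: parser is gray → back edge
First back edge: cfg → parser.

cfg->parser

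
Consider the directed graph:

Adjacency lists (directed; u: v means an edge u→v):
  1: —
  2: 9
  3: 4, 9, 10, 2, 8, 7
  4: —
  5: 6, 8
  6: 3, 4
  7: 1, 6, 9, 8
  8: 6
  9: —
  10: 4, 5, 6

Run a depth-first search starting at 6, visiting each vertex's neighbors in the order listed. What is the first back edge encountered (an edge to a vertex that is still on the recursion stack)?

5->6

DFS from 6 (visiting each vertex's neighbors in the order listed); mark gray on enter, black on exit:
6 gray
  3 gray
    4 gray
    4 black
    9 gray
    9 black
    10 gray
      10→4: 4 black — skip
      5 gray
        5→6: 6 is gray → back edge
First back edge: 5 → 6.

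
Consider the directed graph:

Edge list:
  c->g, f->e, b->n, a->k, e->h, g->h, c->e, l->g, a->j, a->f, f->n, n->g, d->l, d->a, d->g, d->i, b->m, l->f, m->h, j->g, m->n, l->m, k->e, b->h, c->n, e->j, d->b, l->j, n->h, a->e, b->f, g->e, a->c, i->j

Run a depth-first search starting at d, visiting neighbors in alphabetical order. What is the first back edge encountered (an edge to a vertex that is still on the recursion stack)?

g→e

DFS from d (visiting neighbors in alphabetical order); mark gray on enter, black on exit:
d gray
  a gray
    c gray
      e gray
        h gray
        h black
        j gray
          g gray
            g→e: e is gray → back edge
First back edge: g → e.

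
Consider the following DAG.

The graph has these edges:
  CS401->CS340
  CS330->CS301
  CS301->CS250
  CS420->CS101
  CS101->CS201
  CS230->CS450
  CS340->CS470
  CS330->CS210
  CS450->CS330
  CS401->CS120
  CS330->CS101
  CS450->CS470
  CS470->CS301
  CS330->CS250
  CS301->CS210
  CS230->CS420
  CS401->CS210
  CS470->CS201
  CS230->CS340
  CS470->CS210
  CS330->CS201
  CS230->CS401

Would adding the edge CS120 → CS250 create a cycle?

No

Adding CS120→CS250 creates a cycle iff CS250 can already reach CS120.
Explore from CS250: no path reaches CS120. The graph stays acyclic.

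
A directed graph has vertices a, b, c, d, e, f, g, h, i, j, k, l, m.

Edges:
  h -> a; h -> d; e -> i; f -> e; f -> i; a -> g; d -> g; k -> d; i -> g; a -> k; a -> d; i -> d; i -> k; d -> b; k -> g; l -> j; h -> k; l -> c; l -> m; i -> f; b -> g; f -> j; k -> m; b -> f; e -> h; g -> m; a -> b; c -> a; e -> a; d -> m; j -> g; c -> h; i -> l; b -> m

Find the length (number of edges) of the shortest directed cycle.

2

For each vertex v, BFS finds the shortest path from v back to v.
The shortest such closed walk is i → f → i, length 2.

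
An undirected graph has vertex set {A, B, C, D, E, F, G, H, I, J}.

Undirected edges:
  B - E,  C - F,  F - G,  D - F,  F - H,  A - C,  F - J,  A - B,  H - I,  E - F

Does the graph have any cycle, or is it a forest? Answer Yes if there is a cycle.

DFS, tracking each vertex's parent; an edge to a visited non-parent vertex closes a cycle.
Start from E:
visit E (parent –)
  visit B (parent E)
    B–E: parent, skip
    visit A (parent B)
      A–B: parent, skip
      visit C (parent A)
        visit F (parent C)
          visit G (parent F)
            G–F: parent, skip
          F–C: parent, skip
          F–E: E visited and ≠ parent → cycle
Cycle: E – B – A – C – F – E.

Yes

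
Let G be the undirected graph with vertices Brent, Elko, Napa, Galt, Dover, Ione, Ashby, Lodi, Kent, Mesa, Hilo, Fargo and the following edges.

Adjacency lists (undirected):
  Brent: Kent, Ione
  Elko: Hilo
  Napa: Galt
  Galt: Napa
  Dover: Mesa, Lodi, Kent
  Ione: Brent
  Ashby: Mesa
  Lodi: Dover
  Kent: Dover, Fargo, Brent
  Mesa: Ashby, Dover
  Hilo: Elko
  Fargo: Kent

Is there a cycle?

DFS, tracking each vertex's parent; an edge to a visited non-parent vertex closes a cycle.
Start from Kent:
visit Kent (parent –)
  visit Dover (parent Kent)
    visit Mesa (parent Dover)
      visit Ashby (parent Mesa)
        Ashby–Mesa: parent, skip
      Mesa–Dover: parent, skip
    visit Lodi (parent Dover)
      Lodi–Dover: parent, skip
    Dover–Kent: parent, skip
  visit Fargo (parent Kent)
    Fargo–Kent: parent, skip
  visit Brent (parent Kent)
    Brent–Kent: parent, skip
    visit Ione (parent Brent)
      Ione–Brent: parent, skip
visit Elko (parent –)
  visit Hilo (parent Elko)
    Hilo–Elko: parent, skip
visit Napa (parent –)
  visit Galt (parent Napa)
    Galt–Napa: parent, skip
No non-parent visited neighbor found — the graph is a forest.

No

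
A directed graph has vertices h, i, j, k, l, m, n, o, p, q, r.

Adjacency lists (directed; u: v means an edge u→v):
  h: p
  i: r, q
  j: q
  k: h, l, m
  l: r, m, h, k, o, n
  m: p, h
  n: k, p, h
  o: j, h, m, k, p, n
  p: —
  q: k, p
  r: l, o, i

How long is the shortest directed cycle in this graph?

For each vertex v, BFS finds the shortest path from v back to v.
The shortest such closed walk is r → i → r, length 2.

2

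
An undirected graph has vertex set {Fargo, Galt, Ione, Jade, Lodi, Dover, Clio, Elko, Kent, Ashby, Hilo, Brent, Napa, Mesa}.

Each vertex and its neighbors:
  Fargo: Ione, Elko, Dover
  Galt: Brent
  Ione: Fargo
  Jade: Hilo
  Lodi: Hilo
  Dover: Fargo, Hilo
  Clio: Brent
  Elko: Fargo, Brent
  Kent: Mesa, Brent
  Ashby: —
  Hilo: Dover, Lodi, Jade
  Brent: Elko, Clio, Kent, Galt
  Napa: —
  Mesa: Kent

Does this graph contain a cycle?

No

DFS, tracking each vertex's parent; an edge to a visited non-parent vertex closes a cycle.
Start from Lodi:
visit Lodi (parent –)
  visit Hilo (parent Lodi)
    visit Dover (parent Hilo)
      visit Fargo (parent Dover)
        visit Ione (parent Fargo)
          Ione–Fargo: parent, skip
        visit Elko (parent Fargo)
          Elko–Fargo: parent, skip
          visit Brent (parent Elko)
            Brent–Elko: parent, skip
            visit Clio (parent Brent)
              Clio–Brent: parent, skip
            visit Kent (parent Brent)
              visit Mesa (parent Kent)
                Mesa–Kent: parent, skip
              Kent–Brent: parent, skip
            visit Galt (parent Brent)
              Galt–Brent: parent, skip
        Fargo–Dover: parent, skip
      Dover–Hilo: parent, skip
    Hilo–Lodi: parent, skip
    visit Jade (parent Hilo)
      Jade–Hilo: parent, skip
visit Ashby (parent –)
visit Napa (parent –)
No non-parent visited neighbor found — the graph is a forest.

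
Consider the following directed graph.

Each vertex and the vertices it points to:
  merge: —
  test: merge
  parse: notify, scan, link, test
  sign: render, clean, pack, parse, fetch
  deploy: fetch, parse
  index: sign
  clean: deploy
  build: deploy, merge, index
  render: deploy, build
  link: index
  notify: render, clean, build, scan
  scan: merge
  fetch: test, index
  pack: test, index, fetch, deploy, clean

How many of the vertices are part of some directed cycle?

11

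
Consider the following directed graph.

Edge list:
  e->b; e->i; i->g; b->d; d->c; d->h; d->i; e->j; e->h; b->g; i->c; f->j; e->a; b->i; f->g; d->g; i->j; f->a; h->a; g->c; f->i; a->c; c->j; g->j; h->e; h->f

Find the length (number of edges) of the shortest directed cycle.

2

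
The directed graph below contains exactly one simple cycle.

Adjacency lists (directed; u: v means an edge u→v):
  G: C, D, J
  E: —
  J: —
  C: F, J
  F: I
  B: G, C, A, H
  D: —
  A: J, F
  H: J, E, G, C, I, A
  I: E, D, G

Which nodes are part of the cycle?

C, F, G, I

DFS with gray/black marking from I:
I gray
  E gray
  E black
  D gray
  D black
  G gray
    C gray
      F gray
        F→I: I is gray → back edge
Back edge closes the cycle I → G → C → F → I; its vertices are {C, F, G, I}.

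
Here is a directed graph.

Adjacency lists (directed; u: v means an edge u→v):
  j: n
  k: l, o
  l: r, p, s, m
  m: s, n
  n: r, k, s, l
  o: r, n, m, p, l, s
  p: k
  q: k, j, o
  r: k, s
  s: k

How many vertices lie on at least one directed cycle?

A vertex is on a directed cycle iff it belongs to a strongly connected component of size ≥ 2 (or has a self-loop).
The vertices on cycles are {k, l, m, n, o, p, r, s} — 8 in total.

8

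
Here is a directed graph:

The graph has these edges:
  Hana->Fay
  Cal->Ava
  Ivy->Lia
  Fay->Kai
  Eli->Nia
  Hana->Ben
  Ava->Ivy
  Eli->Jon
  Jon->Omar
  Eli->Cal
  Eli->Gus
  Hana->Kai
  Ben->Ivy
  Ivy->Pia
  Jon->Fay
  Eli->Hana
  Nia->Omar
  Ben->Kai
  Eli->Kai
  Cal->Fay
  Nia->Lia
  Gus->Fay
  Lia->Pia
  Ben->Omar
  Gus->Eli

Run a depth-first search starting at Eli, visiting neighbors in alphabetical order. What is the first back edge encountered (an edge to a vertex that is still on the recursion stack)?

Gus->Eli

DFS from Eli (visiting neighbors in alphabetical order); mark gray on enter, black on exit:
Eli gray
  Cal gray
    Ava gray
      Ivy gray
        Lia gray
          Pia gray
          Pia black
        Lia black
        Ivy→Pia: Pia black — skip
      Ivy black
    Ava black
    Fay gray
      Kai gray
      Kai black
    Fay black
  Cal black
  Gus gray
    Gus→Eli: Eli is gray → back edge
First back edge: Gus → Eli.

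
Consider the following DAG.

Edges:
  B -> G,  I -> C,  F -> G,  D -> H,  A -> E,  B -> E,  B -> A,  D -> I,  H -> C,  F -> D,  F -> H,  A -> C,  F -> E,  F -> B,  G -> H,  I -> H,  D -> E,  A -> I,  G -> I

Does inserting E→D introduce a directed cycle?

Adding E→D creates a cycle iff D can already reach E.
Path from D: D → E.
So D → … → E → D is a cycle.

Yes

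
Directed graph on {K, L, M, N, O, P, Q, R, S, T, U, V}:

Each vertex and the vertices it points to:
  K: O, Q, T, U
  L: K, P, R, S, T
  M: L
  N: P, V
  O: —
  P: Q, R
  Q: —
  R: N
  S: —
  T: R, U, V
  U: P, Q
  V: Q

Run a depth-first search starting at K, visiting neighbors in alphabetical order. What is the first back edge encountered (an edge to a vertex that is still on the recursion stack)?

P->R

DFS from K (visiting neighbors in alphabetical order); mark gray on enter, black on exit:
K gray
  O gray
  O black
  Q gray
  Q black
  T gray
    R gray
      N gray
        P gray
          P→Q: Q black — skip
          P→R: R is gray → back edge
First back edge: P → R.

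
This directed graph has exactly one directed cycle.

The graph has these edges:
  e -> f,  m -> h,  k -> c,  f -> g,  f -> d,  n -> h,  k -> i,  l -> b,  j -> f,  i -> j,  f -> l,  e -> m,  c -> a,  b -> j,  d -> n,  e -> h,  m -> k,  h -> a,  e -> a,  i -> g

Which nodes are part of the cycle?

b, f, j, l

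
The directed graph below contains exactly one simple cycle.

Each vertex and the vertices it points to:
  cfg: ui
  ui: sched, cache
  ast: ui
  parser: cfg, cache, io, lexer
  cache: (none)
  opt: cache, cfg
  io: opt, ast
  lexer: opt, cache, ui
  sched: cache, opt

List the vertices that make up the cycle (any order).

DFS with gray/black marking from cfg:
cfg gray
  ui gray
    sched gray
      cache gray
      cache black
      opt gray
        opt→cache: cache black — skip
        opt→cfg: cfg is gray → back edge
Back edge closes the cycle cfg → ui → sched → opt → cfg; its vertices are {ui, cfg, opt, sched}.

ui, cfg, opt, sched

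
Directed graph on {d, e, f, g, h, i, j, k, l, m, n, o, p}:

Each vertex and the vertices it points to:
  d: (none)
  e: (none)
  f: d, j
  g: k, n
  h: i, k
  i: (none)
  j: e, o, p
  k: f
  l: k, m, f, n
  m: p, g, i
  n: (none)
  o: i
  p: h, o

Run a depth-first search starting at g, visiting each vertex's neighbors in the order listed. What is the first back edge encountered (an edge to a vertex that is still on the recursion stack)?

h->k

DFS from g (visiting each vertex's neighbors in the order listed); mark gray on enter, black on exit:
g gray
  k gray
    f gray
      d gray
      d black
      j gray
        e gray
        e black
        o gray
          i gray
          i black
        o black
        p gray
          h gray
            h→i: i black — skip
            h→k: k is gray → back edge
First back edge: h → k.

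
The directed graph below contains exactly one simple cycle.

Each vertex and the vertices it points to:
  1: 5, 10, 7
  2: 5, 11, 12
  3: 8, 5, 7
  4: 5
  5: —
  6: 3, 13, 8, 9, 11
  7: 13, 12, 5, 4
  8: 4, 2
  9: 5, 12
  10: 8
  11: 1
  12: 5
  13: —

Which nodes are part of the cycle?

1, 2, 8, 10, 11

DFS with gray/black marking from 11:
11 gray
  1 gray
    5 gray
    5 black
    10 gray
      8 gray
        4 gray
          4→5: 5 black — skip
        4 black
        2 gray
          2→5: 5 black — skip
          2→11: 11 is gray → back edge
Back edge closes the cycle 11 → 1 → 10 → 8 → 2 → 11; its vertices are {1, 2, 8, 10, 11}.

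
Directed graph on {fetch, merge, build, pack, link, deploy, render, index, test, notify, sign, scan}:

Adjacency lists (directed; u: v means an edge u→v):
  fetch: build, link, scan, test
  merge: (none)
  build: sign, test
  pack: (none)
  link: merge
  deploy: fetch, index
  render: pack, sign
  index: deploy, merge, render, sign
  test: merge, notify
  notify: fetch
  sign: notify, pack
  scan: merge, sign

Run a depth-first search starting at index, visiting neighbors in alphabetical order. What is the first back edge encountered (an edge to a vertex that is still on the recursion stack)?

DFS from index (visiting neighbors in alphabetical order); mark gray on enter, black on exit:
index gray
  deploy gray
    fetch gray
      build gray
        sign gray
          notify gray
            notify→fetch: fetch is gray → back edge
First back edge: notify → fetch.

notify->fetch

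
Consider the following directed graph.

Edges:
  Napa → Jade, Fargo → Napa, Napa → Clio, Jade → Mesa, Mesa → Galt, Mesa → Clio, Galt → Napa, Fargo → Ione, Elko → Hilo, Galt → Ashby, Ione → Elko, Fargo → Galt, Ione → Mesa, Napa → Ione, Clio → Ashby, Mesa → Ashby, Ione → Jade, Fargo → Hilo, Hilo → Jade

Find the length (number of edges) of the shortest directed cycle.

4

For each vertex v, BFS finds the shortest path from v back to v.
The shortest such closed walk is Napa → Jade → Mesa → Galt → Napa, length 4.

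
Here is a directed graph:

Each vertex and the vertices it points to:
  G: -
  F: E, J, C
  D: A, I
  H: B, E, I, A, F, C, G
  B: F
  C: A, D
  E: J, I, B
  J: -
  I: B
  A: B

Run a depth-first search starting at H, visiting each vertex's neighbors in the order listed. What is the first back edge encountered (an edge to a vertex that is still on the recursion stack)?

I->B

DFS from H (visiting each vertex's neighbors in the order listed); mark gray on enter, black on exit:
H gray
  B gray
    F gray
      E gray
        J gray
        J black
        I gray
          I→B: B is gray → back edge
First back edge: I → B.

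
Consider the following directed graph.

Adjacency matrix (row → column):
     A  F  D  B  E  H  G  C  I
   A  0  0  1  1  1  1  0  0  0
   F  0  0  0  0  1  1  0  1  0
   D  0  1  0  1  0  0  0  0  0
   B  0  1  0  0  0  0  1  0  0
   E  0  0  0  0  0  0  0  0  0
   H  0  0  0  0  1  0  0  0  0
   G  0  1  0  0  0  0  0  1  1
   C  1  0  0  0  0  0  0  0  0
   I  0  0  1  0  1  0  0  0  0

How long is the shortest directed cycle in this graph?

4

For each vertex v, BFS finds the shortest path from v back to v.
The shortest such closed walk is A → B → G → C → A, length 4.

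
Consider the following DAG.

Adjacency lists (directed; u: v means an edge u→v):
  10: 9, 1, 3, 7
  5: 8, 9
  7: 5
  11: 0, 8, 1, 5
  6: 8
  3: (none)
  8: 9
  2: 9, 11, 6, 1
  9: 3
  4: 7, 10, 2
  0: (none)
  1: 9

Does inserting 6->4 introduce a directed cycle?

Adding 6→4 creates a cycle iff 4 can already reach 6.
Path from 4: 4 → 2 → 6.
So 4 → … → 6 → 4 is a cycle.

Yes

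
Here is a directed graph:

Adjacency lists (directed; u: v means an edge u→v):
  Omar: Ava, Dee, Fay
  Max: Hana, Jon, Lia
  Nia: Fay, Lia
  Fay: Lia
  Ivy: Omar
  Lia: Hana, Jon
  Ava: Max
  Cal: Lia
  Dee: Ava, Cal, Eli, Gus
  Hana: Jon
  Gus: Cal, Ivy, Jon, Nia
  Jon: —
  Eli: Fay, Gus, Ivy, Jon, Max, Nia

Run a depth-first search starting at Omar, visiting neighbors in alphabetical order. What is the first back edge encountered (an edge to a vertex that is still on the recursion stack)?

Ivy→Omar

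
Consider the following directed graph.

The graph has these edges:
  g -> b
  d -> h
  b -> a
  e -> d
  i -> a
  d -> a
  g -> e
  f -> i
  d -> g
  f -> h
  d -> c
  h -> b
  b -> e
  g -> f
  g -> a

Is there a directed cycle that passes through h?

h is on a cycle iff h can reach itself via ≥1 edge.
h → b → e → d → h — yes.

Yes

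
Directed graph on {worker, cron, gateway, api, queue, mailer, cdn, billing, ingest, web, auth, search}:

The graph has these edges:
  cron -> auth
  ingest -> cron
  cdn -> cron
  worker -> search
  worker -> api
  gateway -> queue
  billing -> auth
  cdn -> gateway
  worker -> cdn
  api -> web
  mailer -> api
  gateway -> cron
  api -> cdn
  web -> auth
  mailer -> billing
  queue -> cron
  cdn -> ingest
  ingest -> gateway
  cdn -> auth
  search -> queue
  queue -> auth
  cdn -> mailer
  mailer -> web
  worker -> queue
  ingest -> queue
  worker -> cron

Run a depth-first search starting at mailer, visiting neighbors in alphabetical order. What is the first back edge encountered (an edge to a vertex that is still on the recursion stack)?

DFS from mailer (visiting neighbors in alphabetical order); mark gray on enter, black on exit:
mailer gray
  api gray
    cdn gray
      auth gray
      auth black
      cron gray
        cron→auth: auth black — skip
      cron black
      gateway gray
        gateway→cron: cron black — skip
        queue gray
          queue→auth: auth black — skip
          queue→cron: cron black — skip
        queue black
      gateway black
      ingest gray
        ingest→cron: cron black — skip
        ingest→gateway: gateway black — skip
        ingest→queue: queue black — skip
      ingest black
      cdn→mailer: mailer is gray → back edge
First back edge: cdn → mailer.

cdn→mailer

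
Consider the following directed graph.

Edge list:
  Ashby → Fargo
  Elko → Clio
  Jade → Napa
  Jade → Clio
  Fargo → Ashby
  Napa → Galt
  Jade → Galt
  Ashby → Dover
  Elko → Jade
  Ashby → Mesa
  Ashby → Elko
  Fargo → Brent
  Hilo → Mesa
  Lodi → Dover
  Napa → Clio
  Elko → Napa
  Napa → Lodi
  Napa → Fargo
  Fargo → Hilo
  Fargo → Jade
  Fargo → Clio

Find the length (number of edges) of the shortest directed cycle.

For each vertex v, BFS finds the shortest path from v back to v.
The shortest such closed walk is Fargo → Ashby → Fargo, length 2.

2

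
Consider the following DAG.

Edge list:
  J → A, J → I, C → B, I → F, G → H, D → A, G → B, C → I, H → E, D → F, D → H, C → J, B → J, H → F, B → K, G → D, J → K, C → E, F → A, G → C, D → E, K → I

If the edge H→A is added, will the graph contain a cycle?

No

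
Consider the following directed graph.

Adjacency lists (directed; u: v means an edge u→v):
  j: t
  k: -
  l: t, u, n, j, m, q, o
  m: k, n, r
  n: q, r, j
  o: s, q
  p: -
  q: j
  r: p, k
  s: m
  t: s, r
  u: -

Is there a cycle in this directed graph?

DFS with white/gray/black marking, starting from j:
j gray
  t gray
    s gray
      m gray
        k gray
        k black
        n gray
          q gray
            q→j: j is gray → back edge
Back edge found, so a cycle exists: j → t → s → m → n → q → j.

Yes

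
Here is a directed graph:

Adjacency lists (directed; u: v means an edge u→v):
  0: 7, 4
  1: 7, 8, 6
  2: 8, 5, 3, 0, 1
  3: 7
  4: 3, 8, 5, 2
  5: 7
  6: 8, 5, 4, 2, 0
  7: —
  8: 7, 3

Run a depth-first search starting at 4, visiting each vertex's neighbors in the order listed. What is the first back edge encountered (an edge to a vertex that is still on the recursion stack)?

0→4

DFS from 4 (visiting each vertex's neighbors in the order listed); mark gray on enter, black on exit:
4 gray
  3 gray
    7 gray
    7 black
  3 black
  8 gray
    8→7: 7 black — skip
    8→3: 3 black — skip
  8 black
  5 gray
    5→7: 7 black — skip
  5 black
  2 gray
    2→8: 8 black — skip
    2→5: 5 black — skip
    2→3: 3 black — skip
    0 gray
      0→7: 7 black — skip
      0→4: 4 is gray → back edge
First back edge: 0 → 4.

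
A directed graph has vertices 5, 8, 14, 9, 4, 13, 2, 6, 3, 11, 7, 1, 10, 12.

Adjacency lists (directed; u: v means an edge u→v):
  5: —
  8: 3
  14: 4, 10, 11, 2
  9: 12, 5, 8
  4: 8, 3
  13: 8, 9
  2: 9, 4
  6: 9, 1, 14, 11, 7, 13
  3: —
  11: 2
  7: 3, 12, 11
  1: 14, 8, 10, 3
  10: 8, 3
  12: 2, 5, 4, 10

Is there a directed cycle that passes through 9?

Yes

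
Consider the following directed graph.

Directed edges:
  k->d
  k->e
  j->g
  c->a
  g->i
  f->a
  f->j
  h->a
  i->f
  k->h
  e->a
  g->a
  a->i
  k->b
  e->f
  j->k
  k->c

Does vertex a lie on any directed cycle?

Yes

a is on a cycle iff a can reach itself via ≥1 edge.
a → i → f → a — yes.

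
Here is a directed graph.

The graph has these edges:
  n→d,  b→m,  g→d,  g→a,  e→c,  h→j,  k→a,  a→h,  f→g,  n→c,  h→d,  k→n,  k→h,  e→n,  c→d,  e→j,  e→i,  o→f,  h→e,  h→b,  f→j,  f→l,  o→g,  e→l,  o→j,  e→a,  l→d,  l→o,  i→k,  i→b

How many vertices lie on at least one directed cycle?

9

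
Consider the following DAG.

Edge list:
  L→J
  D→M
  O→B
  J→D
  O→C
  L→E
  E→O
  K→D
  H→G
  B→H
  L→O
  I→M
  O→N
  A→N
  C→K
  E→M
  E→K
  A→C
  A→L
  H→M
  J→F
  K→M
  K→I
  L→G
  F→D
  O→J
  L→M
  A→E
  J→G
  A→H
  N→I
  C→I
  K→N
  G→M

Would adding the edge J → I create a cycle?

No

Adding J→I creates a cycle iff I can already reach J.
Explore from I: no path reaches J. The graph stays acyclic.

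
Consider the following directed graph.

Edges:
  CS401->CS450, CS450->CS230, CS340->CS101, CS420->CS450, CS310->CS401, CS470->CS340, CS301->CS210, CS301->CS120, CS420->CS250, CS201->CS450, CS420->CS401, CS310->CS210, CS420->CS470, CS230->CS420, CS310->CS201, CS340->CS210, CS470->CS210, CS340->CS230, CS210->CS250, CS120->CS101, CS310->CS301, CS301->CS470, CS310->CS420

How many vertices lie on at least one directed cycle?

A vertex is on a directed cycle iff it belongs to a strongly connected component of size ≥ 2 (or has a self-loop).
The vertices on cycles are {CS230, CS340, CS401, CS420, CS450, CS470} — 6 in total.

6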